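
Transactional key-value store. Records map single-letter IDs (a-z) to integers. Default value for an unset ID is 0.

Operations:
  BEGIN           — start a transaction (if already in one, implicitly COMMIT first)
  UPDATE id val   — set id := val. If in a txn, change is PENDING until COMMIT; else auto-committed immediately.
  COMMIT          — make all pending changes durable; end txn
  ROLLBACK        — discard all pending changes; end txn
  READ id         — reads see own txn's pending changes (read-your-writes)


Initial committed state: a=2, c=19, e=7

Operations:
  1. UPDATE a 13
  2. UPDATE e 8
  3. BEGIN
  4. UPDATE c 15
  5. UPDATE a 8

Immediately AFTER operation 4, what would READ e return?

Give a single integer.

Initial committed: {a=2, c=19, e=7}
Op 1: UPDATE a=13 (auto-commit; committed a=13)
Op 2: UPDATE e=8 (auto-commit; committed e=8)
Op 3: BEGIN: in_txn=True, pending={}
Op 4: UPDATE c=15 (pending; pending now {c=15})
After op 4: visible(e) = 8 (pending={c=15}, committed={a=13, c=19, e=8})

Answer: 8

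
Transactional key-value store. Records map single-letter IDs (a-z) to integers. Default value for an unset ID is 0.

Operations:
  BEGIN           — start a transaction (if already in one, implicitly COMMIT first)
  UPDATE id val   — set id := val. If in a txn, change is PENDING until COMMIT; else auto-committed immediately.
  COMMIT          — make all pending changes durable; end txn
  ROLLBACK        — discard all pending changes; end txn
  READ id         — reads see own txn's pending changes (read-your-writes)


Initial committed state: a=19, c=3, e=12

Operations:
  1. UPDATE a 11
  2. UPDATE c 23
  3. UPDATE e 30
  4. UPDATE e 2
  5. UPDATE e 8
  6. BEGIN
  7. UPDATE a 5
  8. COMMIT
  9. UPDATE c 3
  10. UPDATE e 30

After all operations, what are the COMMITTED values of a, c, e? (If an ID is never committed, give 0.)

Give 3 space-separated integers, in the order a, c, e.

Answer: 5 3 30

Derivation:
Initial committed: {a=19, c=3, e=12}
Op 1: UPDATE a=11 (auto-commit; committed a=11)
Op 2: UPDATE c=23 (auto-commit; committed c=23)
Op 3: UPDATE e=30 (auto-commit; committed e=30)
Op 4: UPDATE e=2 (auto-commit; committed e=2)
Op 5: UPDATE e=8 (auto-commit; committed e=8)
Op 6: BEGIN: in_txn=True, pending={}
Op 7: UPDATE a=5 (pending; pending now {a=5})
Op 8: COMMIT: merged ['a'] into committed; committed now {a=5, c=23, e=8}
Op 9: UPDATE c=3 (auto-commit; committed c=3)
Op 10: UPDATE e=30 (auto-commit; committed e=30)
Final committed: {a=5, c=3, e=30}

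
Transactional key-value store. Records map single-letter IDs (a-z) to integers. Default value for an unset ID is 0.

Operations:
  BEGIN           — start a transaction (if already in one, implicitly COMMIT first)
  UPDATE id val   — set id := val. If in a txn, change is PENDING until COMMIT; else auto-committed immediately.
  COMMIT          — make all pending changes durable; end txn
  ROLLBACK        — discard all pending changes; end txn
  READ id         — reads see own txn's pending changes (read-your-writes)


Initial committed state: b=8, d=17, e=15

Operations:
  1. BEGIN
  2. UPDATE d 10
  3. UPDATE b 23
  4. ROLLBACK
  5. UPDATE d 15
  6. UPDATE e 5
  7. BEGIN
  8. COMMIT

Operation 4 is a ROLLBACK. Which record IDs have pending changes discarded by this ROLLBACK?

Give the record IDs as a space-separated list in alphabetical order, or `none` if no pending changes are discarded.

Initial committed: {b=8, d=17, e=15}
Op 1: BEGIN: in_txn=True, pending={}
Op 2: UPDATE d=10 (pending; pending now {d=10})
Op 3: UPDATE b=23 (pending; pending now {b=23, d=10})
Op 4: ROLLBACK: discarded pending ['b', 'd']; in_txn=False
Op 5: UPDATE d=15 (auto-commit; committed d=15)
Op 6: UPDATE e=5 (auto-commit; committed e=5)
Op 7: BEGIN: in_txn=True, pending={}
Op 8: COMMIT: merged [] into committed; committed now {b=8, d=15, e=5}
ROLLBACK at op 4 discards: ['b', 'd']

Answer: b d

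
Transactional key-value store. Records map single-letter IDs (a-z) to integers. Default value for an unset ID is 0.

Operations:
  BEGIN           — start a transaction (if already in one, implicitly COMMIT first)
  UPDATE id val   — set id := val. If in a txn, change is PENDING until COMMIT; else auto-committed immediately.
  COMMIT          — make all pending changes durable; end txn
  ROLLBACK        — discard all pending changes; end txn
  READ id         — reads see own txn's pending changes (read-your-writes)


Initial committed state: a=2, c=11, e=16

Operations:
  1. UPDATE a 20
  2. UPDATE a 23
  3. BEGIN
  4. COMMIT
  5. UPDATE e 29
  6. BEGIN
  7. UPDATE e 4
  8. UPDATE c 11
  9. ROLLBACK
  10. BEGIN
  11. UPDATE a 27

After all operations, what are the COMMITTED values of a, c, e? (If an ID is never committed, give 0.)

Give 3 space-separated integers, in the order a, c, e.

Answer: 23 11 29

Derivation:
Initial committed: {a=2, c=11, e=16}
Op 1: UPDATE a=20 (auto-commit; committed a=20)
Op 2: UPDATE a=23 (auto-commit; committed a=23)
Op 3: BEGIN: in_txn=True, pending={}
Op 4: COMMIT: merged [] into committed; committed now {a=23, c=11, e=16}
Op 5: UPDATE e=29 (auto-commit; committed e=29)
Op 6: BEGIN: in_txn=True, pending={}
Op 7: UPDATE e=4 (pending; pending now {e=4})
Op 8: UPDATE c=11 (pending; pending now {c=11, e=4})
Op 9: ROLLBACK: discarded pending ['c', 'e']; in_txn=False
Op 10: BEGIN: in_txn=True, pending={}
Op 11: UPDATE a=27 (pending; pending now {a=27})
Final committed: {a=23, c=11, e=29}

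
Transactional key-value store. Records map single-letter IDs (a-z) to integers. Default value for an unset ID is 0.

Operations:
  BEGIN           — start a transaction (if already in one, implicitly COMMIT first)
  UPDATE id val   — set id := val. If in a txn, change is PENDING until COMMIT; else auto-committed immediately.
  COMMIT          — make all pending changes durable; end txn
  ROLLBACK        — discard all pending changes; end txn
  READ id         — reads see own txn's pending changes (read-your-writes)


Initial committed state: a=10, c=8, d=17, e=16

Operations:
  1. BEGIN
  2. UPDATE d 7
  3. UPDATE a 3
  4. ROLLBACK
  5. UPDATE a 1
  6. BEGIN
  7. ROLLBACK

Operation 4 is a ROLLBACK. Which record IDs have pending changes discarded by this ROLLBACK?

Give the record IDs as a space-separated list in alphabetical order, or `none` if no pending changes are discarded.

Initial committed: {a=10, c=8, d=17, e=16}
Op 1: BEGIN: in_txn=True, pending={}
Op 2: UPDATE d=7 (pending; pending now {d=7})
Op 3: UPDATE a=3 (pending; pending now {a=3, d=7})
Op 4: ROLLBACK: discarded pending ['a', 'd']; in_txn=False
Op 5: UPDATE a=1 (auto-commit; committed a=1)
Op 6: BEGIN: in_txn=True, pending={}
Op 7: ROLLBACK: discarded pending []; in_txn=False
ROLLBACK at op 4 discards: ['a', 'd']

Answer: a d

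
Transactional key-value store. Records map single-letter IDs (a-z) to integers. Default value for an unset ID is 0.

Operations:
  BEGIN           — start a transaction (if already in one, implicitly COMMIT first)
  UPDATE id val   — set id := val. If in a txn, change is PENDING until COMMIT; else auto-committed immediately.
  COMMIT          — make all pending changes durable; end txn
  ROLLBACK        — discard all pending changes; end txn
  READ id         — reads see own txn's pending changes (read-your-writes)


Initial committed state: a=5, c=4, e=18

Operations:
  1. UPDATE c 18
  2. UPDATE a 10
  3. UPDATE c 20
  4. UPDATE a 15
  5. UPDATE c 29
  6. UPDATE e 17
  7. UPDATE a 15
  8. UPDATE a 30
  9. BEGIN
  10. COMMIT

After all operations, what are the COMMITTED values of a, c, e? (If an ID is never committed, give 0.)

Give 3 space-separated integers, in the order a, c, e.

Answer: 30 29 17

Derivation:
Initial committed: {a=5, c=4, e=18}
Op 1: UPDATE c=18 (auto-commit; committed c=18)
Op 2: UPDATE a=10 (auto-commit; committed a=10)
Op 3: UPDATE c=20 (auto-commit; committed c=20)
Op 4: UPDATE a=15 (auto-commit; committed a=15)
Op 5: UPDATE c=29 (auto-commit; committed c=29)
Op 6: UPDATE e=17 (auto-commit; committed e=17)
Op 7: UPDATE a=15 (auto-commit; committed a=15)
Op 8: UPDATE a=30 (auto-commit; committed a=30)
Op 9: BEGIN: in_txn=True, pending={}
Op 10: COMMIT: merged [] into committed; committed now {a=30, c=29, e=17}
Final committed: {a=30, c=29, e=17}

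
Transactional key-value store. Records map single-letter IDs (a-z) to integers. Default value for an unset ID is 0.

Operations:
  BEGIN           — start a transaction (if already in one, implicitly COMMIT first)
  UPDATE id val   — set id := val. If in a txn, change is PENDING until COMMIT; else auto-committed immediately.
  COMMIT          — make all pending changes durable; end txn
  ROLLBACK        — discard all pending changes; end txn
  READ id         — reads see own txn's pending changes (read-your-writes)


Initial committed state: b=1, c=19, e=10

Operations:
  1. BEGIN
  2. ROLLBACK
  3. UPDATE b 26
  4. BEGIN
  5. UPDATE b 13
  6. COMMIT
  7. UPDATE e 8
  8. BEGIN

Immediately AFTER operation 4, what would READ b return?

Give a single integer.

Initial committed: {b=1, c=19, e=10}
Op 1: BEGIN: in_txn=True, pending={}
Op 2: ROLLBACK: discarded pending []; in_txn=False
Op 3: UPDATE b=26 (auto-commit; committed b=26)
Op 4: BEGIN: in_txn=True, pending={}
After op 4: visible(b) = 26 (pending={}, committed={b=26, c=19, e=10})

Answer: 26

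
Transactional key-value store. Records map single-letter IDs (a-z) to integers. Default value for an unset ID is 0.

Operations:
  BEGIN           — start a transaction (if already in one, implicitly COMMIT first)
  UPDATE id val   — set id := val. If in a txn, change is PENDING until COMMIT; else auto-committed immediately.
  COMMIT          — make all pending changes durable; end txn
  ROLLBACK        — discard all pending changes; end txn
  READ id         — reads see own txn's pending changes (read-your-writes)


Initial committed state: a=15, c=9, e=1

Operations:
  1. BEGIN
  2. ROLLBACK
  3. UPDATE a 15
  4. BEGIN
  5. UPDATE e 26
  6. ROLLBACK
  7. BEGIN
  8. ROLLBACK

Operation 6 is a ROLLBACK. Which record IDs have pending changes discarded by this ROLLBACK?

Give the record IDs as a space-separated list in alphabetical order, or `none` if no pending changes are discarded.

Initial committed: {a=15, c=9, e=1}
Op 1: BEGIN: in_txn=True, pending={}
Op 2: ROLLBACK: discarded pending []; in_txn=False
Op 3: UPDATE a=15 (auto-commit; committed a=15)
Op 4: BEGIN: in_txn=True, pending={}
Op 5: UPDATE e=26 (pending; pending now {e=26})
Op 6: ROLLBACK: discarded pending ['e']; in_txn=False
Op 7: BEGIN: in_txn=True, pending={}
Op 8: ROLLBACK: discarded pending []; in_txn=False
ROLLBACK at op 6 discards: ['e']

Answer: e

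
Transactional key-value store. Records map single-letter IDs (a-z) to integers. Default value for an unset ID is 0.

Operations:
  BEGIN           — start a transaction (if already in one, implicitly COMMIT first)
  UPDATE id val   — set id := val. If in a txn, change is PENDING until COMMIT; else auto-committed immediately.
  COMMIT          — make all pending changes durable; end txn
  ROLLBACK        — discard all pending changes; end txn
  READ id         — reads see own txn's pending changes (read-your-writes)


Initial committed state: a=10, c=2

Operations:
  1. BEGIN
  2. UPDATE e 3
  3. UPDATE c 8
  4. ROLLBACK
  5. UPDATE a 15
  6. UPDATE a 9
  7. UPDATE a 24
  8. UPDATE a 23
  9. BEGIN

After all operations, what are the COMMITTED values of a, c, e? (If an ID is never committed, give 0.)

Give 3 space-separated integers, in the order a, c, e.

Answer: 23 2 0

Derivation:
Initial committed: {a=10, c=2}
Op 1: BEGIN: in_txn=True, pending={}
Op 2: UPDATE e=3 (pending; pending now {e=3})
Op 3: UPDATE c=8 (pending; pending now {c=8, e=3})
Op 4: ROLLBACK: discarded pending ['c', 'e']; in_txn=False
Op 5: UPDATE a=15 (auto-commit; committed a=15)
Op 6: UPDATE a=9 (auto-commit; committed a=9)
Op 7: UPDATE a=24 (auto-commit; committed a=24)
Op 8: UPDATE a=23 (auto-commit; committed a=23)
Op 9: BEGIN: in_txn=True, pending={}
Final committed: {a=23, c=2}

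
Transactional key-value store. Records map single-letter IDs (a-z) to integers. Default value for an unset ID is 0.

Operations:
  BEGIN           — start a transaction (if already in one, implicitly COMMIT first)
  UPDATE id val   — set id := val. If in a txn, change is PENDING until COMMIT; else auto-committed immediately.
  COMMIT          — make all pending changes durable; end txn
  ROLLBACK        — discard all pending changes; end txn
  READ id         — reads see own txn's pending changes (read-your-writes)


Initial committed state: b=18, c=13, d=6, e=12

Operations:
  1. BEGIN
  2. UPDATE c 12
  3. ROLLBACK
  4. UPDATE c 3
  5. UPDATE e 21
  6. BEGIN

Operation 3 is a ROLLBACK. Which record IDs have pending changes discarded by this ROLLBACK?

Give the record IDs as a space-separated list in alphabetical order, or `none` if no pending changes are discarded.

Answer: c

Derivation:
Initial committed: {b=18, c=13, d=6, e=12}
Op 1: BEGIN: in_txn=True, pending={}
Op 2: UPDATE c=12 (pending; pending now {c=12})
Op 3: ROLLBACK: discarded pending ['c']; in_txn=False
Op 4: UPDATE c=3 (auto-commit; committed c=3)
Op 5: UPDATE e=21 (auto-commit; committed e=21)
Op 6: BEGIN: in_txn=True, pending={}
ROLLBACK at op 3 discards: ['c']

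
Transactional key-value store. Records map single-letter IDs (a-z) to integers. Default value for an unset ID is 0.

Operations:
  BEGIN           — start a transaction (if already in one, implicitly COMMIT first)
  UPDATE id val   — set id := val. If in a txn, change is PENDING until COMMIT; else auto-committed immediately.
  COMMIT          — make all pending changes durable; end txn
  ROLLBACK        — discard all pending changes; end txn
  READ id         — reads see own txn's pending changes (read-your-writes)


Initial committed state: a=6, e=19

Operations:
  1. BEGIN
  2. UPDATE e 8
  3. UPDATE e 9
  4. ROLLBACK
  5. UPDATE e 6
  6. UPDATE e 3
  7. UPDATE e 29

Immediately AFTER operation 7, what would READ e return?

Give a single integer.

Initial committed: {a=6, e=19}
Op 1: BEGIN: in_txn=True, pending={}
Op 2: UPDATE e=8 (pending; pending now {e=8})
Op 3: UPDATE e=9 (pending; pending now {e=9})
Op 4: ROLLBACK: discarded pending ['e']; in_txn=False
Op 5: UPDATE e=6 (auto-commit; committed e=6)
Op 6: UPDATE e=3 (auto-commit; committed e=3)
Op 7: UPDATE e=29 (auto-commit; committed e=29)
After op 7: visible(e) = 29 (pending={}, committed={a=6, e=29})

Answer: 29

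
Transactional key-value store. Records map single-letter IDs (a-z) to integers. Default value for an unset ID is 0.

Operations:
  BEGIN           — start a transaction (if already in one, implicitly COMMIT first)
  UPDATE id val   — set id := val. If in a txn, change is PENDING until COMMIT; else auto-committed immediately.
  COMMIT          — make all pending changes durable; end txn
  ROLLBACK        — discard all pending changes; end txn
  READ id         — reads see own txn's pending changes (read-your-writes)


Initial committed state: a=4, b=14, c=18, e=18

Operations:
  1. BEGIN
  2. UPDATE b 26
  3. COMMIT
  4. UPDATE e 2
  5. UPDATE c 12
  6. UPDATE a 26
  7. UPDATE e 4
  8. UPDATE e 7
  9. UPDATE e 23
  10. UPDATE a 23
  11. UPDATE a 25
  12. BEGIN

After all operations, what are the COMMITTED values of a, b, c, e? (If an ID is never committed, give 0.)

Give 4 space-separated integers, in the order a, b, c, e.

Answer: 25 26 12 23

Derivation:
Initial committed: {a=4, b=14, c=18, e=18}
Op 1: BEGIN: in_txn=True, pending={}
Op 2: UPDATE b=26 (pending; pending now {b=26})
Op 3: COMMIT: merged ['b'] into committed; committed now {a=4, b=26, c=18, e=18}
Op 4: UPDATE e=2 (auto-commit; committed e=2)
Op 5: UPDATE c=12 (auto-commit; committed c=12)
Op 6: UPDATE a=26 (auto-commit; committed a=26)
Op 7: UPDATE e=4 (auto-commit; committed e=4)
Op 8: UPDATE e=7 (auto-commit; committed e=7)
Op 9: UPDATE e=23 (auto-commit; committed e=23)
Op 10: UPDATE a=23 (auto-commit; committed a=23)
Op 11: UPDATE a=25 (auto-commit; committed a=25)
Op 12: BEGIN: in_txn=True, pending={}
Final committed: {a=25, b=26, c=12, e=23}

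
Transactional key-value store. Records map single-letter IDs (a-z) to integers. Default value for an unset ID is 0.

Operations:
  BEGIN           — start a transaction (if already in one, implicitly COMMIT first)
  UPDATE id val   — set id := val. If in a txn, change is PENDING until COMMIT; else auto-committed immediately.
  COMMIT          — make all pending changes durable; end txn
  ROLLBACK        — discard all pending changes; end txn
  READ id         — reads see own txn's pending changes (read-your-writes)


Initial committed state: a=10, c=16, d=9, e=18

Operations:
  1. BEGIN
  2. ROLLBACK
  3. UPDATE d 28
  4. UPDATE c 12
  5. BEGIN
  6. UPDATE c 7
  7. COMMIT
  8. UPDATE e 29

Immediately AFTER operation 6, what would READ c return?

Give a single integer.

Initial committed: {a=10, c=16, d=9, e=18}
Op 1: BEGIN: in_txn=True, pending={}
Op 2: ROLLBACK: discarded pending []; in_txn=False
Op 3: UPDATE d=28 (auto-commit; committed d=28)
Op 4: UPDATE c=12 (auto-commit; committed c=12)
Op 5: BEGIN: in_txn=True, pending={}
Op 6: UPDATE c=7 (pending; pending now {c=7})
After op 6: visible(c) = 7 (pending={c=7}, committed={a=10, c=12, d=28, e=18})

Answer: 7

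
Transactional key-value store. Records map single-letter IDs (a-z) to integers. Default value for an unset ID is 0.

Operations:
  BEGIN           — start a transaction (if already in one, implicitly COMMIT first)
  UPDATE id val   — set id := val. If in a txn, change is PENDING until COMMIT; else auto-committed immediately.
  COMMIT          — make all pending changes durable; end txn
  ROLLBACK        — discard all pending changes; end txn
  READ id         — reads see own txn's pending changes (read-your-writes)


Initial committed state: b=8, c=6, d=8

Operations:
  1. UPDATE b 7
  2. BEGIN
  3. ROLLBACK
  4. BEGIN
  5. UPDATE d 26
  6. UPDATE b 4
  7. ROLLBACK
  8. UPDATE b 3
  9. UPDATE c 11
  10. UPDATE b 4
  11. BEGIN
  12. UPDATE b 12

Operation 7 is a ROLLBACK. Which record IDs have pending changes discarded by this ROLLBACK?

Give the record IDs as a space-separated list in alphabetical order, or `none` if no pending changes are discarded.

Answer: b d

Derivation:
Initial committed: {b=8, c=6, d=8}
Op 1: UPDATE b=7 (auto-commit; committed b=7)
Op 2: BEGIN: in_txn=True, pending={}
Op 3: ROLLBACK: discarded pending []; in_txn=False
Op 4: BEGIN: in_txn=True, pending={}
Op 5: UPDATE d=26 (pending; pending now {d=26})
Op 6: UPDATE b=4 (pending; pending now {b=4, d=26})
Op 7: ROLLBACK: discarded pending ['b', 'd']; in_txn=False
Op 8: UPDATE b=3 (auto-commit; committed b=3)
Op 9: UPDATE c=11 (auto-commit; committed c=11)
Op 10: UPDATE b=4 (auto-commit; committed b=4)
Op 11: BEGIN: in_txn=True, pending={}
Op 12: UPDATE b=12 (pending; pending now {b=12})
ROLLBACK at op 7 discards: ['b', 'd']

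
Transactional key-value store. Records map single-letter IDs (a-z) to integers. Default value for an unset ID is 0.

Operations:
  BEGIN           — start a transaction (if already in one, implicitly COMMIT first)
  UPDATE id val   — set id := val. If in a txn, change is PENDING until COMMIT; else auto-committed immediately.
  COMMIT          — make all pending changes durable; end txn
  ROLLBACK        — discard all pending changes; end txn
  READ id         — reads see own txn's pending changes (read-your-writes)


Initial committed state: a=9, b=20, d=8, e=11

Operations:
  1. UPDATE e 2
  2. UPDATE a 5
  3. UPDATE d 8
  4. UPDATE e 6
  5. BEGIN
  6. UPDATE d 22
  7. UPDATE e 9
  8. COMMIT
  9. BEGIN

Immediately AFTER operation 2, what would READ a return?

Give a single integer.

Initial committed: {a=9, b=20, d=8, e=11}
Op 1: UPDATE e=2 (auto-commit; committed e=2)
Op 2: UPDATE a=5 (auto-commit; committed a=5)
After op 2: visible(a) = 5 (pending={}, committed={a=5, b=20, d=8, e=2})

Answer: 5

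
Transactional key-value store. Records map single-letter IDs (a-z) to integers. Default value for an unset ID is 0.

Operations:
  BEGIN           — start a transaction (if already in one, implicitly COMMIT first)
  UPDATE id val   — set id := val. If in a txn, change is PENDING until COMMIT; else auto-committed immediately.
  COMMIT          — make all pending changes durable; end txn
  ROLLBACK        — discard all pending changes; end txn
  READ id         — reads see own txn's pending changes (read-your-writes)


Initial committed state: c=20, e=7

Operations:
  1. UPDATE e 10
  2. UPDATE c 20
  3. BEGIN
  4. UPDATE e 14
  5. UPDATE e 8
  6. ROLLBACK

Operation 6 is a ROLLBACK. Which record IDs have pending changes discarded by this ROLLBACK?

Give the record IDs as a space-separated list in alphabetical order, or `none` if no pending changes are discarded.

Initial committed: {c=20, e=7}
Op 1: UPDATE e=10 (auto-commit; committed e=10)
Op 2: UPDATE c=20 (auto-commit; committed c=20)
Op 3: BEGIN: in_txn=True, pending={}
Op 4: UPDATE e=14 (pending; pending now {e=14})
Op 5: UPDATE e=8 (pending; pending now {e=8})
Op 6: ROLLBACK: discarded pending ['e']; in_txn=False
ROLLBACK at op 6 discards: ['e']

Answer: e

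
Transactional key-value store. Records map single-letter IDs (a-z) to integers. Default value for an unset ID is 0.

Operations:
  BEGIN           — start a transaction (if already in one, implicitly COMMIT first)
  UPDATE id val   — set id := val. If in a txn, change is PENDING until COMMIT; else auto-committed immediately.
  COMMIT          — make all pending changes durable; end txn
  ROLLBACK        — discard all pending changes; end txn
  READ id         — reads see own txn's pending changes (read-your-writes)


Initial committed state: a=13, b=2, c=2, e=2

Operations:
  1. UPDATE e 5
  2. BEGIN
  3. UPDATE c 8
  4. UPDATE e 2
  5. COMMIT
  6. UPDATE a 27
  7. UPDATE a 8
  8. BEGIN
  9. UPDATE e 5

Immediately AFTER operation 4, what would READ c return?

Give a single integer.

Answer: 8

Derivation:
Initial committed: {a=13, b=2, c=2, e=2}
Op 1: UPDATE e=5 (auto-commit; committed e=5)
Op 2: BEGIN: in_txn=True, pending={}
Op 3: UPDATE c=8 (pending; pending now {c=8})
Op 4: UPDATE e=2 (pending; pending now {c=8, e=2})
After op 4: visible(c) = 8 (pending={c=8, e=2}, committed={a=13, b=2, c=2, e=5})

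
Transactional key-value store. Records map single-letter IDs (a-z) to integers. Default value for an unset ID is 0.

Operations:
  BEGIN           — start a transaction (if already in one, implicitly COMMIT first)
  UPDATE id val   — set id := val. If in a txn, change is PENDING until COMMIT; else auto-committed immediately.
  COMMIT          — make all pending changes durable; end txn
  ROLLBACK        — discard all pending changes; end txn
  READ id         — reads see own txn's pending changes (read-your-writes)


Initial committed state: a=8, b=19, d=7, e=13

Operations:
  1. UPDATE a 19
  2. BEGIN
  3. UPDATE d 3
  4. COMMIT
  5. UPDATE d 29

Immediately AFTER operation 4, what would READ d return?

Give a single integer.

Initial committed: {a=8, b=19, d=7, e=13}
Op 1: UPDATE a=19 (auto-commit; committed a=19)
Op 2: BEGIN: in_txn=True, pending={}
Op 3: UPDATE d=3 (pending; pending now {d=3})
Op 4: COMMIT: merged ['d'] into committed; committed now {a=19, b=19, d=3, e=13}
After op 4: visible(d) = 3 (pending={}, committed={a=19, b=19, d=3, e=13})

Answer: 3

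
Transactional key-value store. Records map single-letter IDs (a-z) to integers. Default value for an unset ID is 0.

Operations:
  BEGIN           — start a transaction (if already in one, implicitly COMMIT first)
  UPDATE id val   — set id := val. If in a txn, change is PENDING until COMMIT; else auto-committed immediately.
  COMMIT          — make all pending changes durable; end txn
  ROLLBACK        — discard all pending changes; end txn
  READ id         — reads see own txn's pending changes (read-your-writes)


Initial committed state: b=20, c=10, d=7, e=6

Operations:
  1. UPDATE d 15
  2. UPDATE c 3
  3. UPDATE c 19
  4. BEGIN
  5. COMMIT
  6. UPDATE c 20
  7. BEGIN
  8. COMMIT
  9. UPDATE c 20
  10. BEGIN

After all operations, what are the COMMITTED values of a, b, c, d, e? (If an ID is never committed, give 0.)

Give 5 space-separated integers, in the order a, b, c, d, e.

Answer: 0 20 20 15 6

Derivation:
Initial committed: {b=20, c=10, d=7, e=6}
Op 1: UPDATE d=15 (auto-commit; committed d=15)
Op 2: UPDATE c=3 (auto-commit; committed c=3)
Op 3: UPDATE c=19 (auto-commit; committed c=19)
Op 4: BEGIN: in_txn=True, pending={}
Op 5: COMMIT: merged [] into committed; committed now {b=20, c=19, d=15, e=6}
Op 6: UPDATE c=20 (auto-commit; committed c=20)
Op 7: BEGIN: in_txn=True, pending={}
Op 8: COMMIT: merged [] into committed; committed now {b=20, c=20, d=15, e=6}
Op 9: UPDATE c=20 (auto-commit; committed c=20)
Op 10: BEGIN: in_txn=True, pending={}
Final committed: {b=20, c=20, d=15, e=6}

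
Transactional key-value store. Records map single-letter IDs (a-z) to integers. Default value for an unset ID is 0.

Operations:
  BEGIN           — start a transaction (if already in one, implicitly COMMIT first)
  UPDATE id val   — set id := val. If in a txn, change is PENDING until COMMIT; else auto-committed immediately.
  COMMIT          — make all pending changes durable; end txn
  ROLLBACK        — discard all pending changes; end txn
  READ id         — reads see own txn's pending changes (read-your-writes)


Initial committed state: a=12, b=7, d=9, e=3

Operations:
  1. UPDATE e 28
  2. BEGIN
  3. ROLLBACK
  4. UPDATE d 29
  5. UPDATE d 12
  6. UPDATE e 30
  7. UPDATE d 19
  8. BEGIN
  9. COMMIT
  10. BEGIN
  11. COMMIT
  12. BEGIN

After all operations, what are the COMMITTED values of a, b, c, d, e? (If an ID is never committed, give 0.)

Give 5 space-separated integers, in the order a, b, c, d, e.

Initial committed: {a=12, b=7, d=9, e=3}
Op 1: UPDATE e=28 (auto-commit; committed e=28)
Op 2: BEGIN: in_txn=True, pending={}
Op 3: ROLLBACK: discarded pending []; in_txn=False
Op 4: UPDATE d=29 (auto-commit; committed d=29)
Op 5: UPDATE d=12 (auto-commit; committed d=12)
Op 6: UPDATE e=30 (auto-commit; committed e=30)
Op 7: UPDATE d=19 (auto-commit; committed d=19)
Op 8: BEGIN: in_txn=True, pending={}
Op 9: COMMIT: merged [] into committed; committed now {a=12, b=7, d=19, e=30}
Op 10: BEGIN: in_txn=True, pending={}
Op 11: COMMIT: merged [] into committed; committed now {a=12, b=7, d=19, e=30}
Op 12: BEGIN: in_txn=True, pending={}
Final committed: {a=12, b=7, d=19, e=30}

Answer: 12 7 0 19 30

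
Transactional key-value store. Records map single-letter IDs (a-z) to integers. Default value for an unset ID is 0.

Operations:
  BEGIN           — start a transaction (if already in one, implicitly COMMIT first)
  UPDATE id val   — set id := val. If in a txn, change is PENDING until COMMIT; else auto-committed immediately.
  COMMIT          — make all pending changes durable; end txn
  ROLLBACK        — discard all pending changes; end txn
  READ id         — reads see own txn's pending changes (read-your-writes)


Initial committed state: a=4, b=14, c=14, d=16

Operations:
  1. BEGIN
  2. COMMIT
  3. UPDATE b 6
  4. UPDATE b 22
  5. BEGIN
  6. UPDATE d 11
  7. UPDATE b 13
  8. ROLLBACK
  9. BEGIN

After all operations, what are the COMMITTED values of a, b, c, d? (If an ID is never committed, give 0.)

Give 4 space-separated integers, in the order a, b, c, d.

Initial committed: {a=4, b=14, c=14, d=16}
Op 1: BEGIN: in_txn=True, pending={}
Op 2: COMMIT: merged [] into committed; committed now {a=4, b=14, c=14, d=16}
Op 3: UPDATE b=6 (auto-commit; committed b=6)
Op 4: UPDATE b=22 (auto-commit; committed b=22)
Op 5: BEGIN: in_txn=True, pending={}
Op 6: UPDATE d=11 (pending; pending now {d=11})
Op 7: UPDATE b=13 (pending; pending now {b=13, d=11})
Op 8: ROLLBACK: discarded pending ['b', 'd']; in_txn=False
Op 9: BEGIN: in_txn=True, pending={}
Final committed: {a=4, b=22, c=14, d=16}

Answer: 4 22 14 16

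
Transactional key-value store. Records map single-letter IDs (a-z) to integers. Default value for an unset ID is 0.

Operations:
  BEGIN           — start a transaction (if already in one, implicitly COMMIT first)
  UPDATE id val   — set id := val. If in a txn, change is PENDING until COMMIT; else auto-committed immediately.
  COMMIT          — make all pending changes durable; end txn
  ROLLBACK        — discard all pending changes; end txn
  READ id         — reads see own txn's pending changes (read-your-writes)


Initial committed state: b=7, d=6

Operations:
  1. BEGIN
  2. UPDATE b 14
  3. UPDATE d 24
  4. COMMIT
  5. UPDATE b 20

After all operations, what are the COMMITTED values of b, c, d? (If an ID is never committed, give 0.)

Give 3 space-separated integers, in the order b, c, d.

Answer: 20 0 24

Derivation:
Initial committed: {b=7, d=6}
Op 1: BEGIN: in_txn=True, pending={}
Op 2: UPDATE b=14 (pending; pending now {b=14})
Op 3: UPDATE d=24 (pending; pending now {b=14, d=24})
Op 4: COMMIT: merged ['b', 'd'] into committed; committed now {b=14, d=24}
Op 5: UPDATE b=20 (auto-commit; committed b=20)
Final committed: {b=20, d=24}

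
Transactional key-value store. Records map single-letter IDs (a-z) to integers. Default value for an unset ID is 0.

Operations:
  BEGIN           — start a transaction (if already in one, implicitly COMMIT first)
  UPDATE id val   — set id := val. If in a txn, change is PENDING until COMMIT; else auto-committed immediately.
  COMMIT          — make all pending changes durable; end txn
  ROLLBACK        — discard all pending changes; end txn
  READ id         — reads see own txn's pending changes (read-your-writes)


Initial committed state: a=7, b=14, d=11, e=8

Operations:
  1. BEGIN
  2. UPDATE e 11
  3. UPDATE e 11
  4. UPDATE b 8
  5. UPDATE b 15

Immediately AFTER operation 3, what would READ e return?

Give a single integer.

Answer: 11

Derivation:
Initial committed: {a=7, b=14, d=11, e=8}
Op 1: BEGIN: in_txn=True, pending={}
Op 2: UPDATE e=11 (pending; pending now {e=11})
Op 3: UPDATE e=11 (pending; pending now {e=11})
After op 3: visible(e) = 11 (pending={e=11}, committed={a=7, b=14, d=11, e=8})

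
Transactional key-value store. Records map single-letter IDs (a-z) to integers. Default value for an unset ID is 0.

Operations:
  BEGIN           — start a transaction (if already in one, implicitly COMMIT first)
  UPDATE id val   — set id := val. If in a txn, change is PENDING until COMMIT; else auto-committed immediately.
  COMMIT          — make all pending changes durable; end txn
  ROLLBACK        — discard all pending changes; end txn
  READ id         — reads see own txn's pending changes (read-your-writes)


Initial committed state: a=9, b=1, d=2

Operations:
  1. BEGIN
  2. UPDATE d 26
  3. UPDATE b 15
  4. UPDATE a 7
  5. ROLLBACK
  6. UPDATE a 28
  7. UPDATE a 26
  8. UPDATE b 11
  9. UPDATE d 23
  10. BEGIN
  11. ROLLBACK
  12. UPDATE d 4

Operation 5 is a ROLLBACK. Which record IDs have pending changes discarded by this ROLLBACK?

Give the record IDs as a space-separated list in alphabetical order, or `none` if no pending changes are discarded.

Answer: a b d

Derivation:
Initial committed: {a=9, b=1, d=2}
Op 1: BEGIN: in_txn=True, pending={}
Op 2: UPDATE d=26 (pending; pending now {d=26})
Op 3: UPDATE b=15 (pending; pending now {b=15, d=26})
Op 4: UPDATE a=7 (pending; pending now {a=7, b=15, d=26})
Op 5: ROLLBACK: discarded pending ['a', 'b', 'd']; in_txn=False
Op 6: UPDATE a=28 (auto-commit; committed a=28)
Op 7: UPDATE a=26 (auto-commit; committed a=26)
Op 8: UPDATE b=11 (auto-commit; committed b=11)
Op 9: UPDATE d=23 (auto-commit; committed d=23)
Op 10: BEGIN: in_txn=True, pending={}
Op 11: ROLLBACK: discarded pending []; in_txn=False
Op 12: UPDATE d=4 (auto-commit; committed d=4)
ROLLBACK at op 5 discards: ['a', 'b', 'd']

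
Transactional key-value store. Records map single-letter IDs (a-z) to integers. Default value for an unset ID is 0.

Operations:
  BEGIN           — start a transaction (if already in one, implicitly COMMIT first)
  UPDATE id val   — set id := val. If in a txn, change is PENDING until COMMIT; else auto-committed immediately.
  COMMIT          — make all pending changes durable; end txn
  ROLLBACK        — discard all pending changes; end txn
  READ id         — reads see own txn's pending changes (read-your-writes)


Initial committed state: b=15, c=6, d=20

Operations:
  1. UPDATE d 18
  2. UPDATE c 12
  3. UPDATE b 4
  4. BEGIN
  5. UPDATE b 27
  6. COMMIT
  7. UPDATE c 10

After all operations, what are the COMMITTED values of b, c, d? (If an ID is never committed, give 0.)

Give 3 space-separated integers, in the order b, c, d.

Initial committed: {b=15, c=6, d=20}
Op 1: UPDATE d=18 (auto-commit; committed d=18)
Op 2: UPDATE c=12 (auto-commit; committed c=12)
Op 3: UPDATE b=4 (auto-commit; committed b=4)
Op 4: BEGIN: in_txn=True, pending={}
Op 5: UPDATE b=27 (pending; pending now {b=27})
Op 6: COMMIT: merged ['b'] into committed; committed now {b=27, c=12, d=18}
Op 7: UPDATE c=10 (auto-commit; committed c=10)
Final committed: {b=27, c=10, d=18}

Answer: 27 10 18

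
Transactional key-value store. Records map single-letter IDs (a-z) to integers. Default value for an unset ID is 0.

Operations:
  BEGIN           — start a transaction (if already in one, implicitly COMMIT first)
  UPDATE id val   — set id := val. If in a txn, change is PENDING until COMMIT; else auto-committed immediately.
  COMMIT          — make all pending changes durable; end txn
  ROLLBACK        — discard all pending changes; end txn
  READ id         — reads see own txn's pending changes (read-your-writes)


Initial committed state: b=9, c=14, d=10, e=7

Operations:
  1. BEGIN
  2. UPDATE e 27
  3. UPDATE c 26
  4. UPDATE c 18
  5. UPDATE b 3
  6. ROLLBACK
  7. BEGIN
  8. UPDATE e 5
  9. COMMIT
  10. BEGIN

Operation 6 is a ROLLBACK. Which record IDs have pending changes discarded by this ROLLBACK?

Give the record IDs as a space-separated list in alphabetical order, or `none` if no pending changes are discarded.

Initial committed: {b=9, c=14, d=10, e=7}
Op 1: BEGIN: in_txn=True, pending={}
Op 2: UPDATE e=27 (pending; pending now {e=27})
Op 3: UPDATE c=26 (pending; pending now {c=26, e=27})
Op 4: UPDATE c=18 (pending; pending now {c=18, e=27})
Op 5: UPDATE b=3 (pending; pending now {b=3, c=18, e=27})
Op 6: ROLLBACK: discarded pending ['b', 'c', 'e']; in_txn=False
Op 7: BEGIN: in_txn=True, pending={}
Op 8: UPDATE e=5 (pending; pending now {e=5})
Op 9: COMMIT: merged ['e'] into committed; committed now {b=9, c=14, d=10, e=5}
Op 10: BEGIN: in_txn=True, pending={}
ROLLBACK at op 6 discards: ['b', 'c', 'e']

Answer: b c e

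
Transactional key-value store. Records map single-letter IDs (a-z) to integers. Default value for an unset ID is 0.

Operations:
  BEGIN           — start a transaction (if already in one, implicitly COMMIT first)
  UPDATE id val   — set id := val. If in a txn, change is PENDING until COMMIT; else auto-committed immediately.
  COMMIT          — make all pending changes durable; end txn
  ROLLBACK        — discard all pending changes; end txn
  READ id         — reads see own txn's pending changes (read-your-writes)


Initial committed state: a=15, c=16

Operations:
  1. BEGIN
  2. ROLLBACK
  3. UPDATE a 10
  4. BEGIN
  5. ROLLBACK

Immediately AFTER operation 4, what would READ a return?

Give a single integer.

Answer: 10

Derivation:
Initial committed: {a=15, c=16}
Op 1: BEGIN: in_txn=True, pending={}
Op 2: ROLLBACK: discarded pending []; in_txn=False
Op 3: UPDATE a=10 (auto-commit; committed a=10)
Op 4: BEGIN: in_txn=True, pending={}
After op 4: visible(a) = 10 (pending={}, committed={a=10, c=16})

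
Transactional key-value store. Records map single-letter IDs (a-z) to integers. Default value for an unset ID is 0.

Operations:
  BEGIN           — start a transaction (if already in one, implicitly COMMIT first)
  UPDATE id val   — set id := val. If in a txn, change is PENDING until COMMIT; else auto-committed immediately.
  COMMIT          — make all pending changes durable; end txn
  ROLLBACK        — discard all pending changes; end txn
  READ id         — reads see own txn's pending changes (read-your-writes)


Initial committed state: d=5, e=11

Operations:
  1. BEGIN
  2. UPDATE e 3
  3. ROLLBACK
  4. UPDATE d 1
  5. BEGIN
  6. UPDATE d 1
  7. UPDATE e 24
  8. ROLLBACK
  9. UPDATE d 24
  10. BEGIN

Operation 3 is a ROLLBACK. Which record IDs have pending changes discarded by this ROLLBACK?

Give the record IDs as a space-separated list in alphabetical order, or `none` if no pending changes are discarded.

Answer: e

Derivation:
Initial committed: {d=5, e=11}
Op 1: BEGIN: in_txn=True, pending={}
Op 2: UPDATE e=3 (pending; pending now {e=3})
Op 3: ROLLBACK: discarded pending ['e']; in_txn=False
Op 4: UPDATE d=1 (auto-commit; committed d=1)
Op 5: BEGIN: in_txn=True, pending={}
Op 6: UPDATE d=1 (pending; pending now {d=1})
Op 7: UPDATE e=24 (pending; pending now {d=1, e=24})
Op 8: ROLLBACK: discarded pending ['d', 'e']; in_txn=False
Op 9: UPDATE d=24 (auto-commit; committed d=24)
Op 10: BEGIN: in_txn=True, pending={}
ROLLBACK at op 3 discards: ['e']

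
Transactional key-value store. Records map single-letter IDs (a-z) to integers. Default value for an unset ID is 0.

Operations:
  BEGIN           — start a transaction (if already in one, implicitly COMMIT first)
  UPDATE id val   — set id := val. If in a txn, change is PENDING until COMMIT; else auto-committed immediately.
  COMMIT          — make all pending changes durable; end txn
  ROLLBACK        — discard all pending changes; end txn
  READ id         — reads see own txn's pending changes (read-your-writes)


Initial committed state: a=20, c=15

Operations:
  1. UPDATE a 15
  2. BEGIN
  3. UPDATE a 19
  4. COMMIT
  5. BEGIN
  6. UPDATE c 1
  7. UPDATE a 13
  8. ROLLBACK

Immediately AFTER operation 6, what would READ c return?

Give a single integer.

Initial committed: {a=20, c=15}
Op 1: UPDATE a=15 (auto-commit; committed a=15)
Op 2: BEGIN: in_txn=True, pending={}
Op 3: UPDATE a=19 (pending; pending now {a=19})
Op 4: COMMIT: merged ['a'] into committed; committed now {a=19, c=15}
Op 5: BEGIN: in_txn=True, pending={}
Op 6: UPDATE c=1 (pending; pending now {c=1})
After op 6: visible(c) = 1 (pending={c=1}, committed={a=19, c=15})

Answer: 1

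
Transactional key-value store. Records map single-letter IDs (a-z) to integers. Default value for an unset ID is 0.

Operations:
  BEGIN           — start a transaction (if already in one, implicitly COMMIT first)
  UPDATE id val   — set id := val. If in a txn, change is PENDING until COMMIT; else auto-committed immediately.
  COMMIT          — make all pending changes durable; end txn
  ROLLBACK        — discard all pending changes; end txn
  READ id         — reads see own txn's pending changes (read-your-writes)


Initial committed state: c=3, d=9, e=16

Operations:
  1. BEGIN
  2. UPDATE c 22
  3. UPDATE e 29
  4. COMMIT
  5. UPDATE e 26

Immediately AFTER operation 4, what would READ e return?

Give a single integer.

Answer: 29

Derivation:
Initial committed: {c=3, d=9, e=16}
Op 1: BEGIN: in_txn=True, pending={}
Op 2: UPDATE c=22 (pending; pending now {c=22})
Op 3: UPDATE e=29 (pending; pending now {c=22, e=29})
Op 4: COMMIT: merged ['c', 'e'] into committed; committed now {c=22, d=9, e=29}
After op 4: visible(e) = 29 (pending={}, committed={c=22, d=9, e=29})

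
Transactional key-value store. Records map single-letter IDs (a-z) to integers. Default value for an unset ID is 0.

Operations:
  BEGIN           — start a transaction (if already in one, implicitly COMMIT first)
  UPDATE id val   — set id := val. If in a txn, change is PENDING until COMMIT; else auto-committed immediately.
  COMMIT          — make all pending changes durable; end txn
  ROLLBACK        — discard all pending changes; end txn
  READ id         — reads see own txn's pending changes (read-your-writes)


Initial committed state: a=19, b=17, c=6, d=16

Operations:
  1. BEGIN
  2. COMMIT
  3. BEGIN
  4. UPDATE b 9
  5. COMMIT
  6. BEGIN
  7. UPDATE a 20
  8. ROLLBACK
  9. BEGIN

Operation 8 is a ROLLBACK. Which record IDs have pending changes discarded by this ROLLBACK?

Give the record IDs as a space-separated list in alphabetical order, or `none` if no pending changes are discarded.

Initial committed: {a=19, b=17, c=6, d=16}
Op 1: BEGIN: in_txn=True, pending={}
Op 2: COMMIT: merged [] into committed; committed now {a=19, b=17, c=6, d=16}
Op 3: BEGIN: in_txn=True, pending={}
Op 4: UPDATE b=9 (pending; pending now {b=9})
Op 5: COMMIT: merged ['b'] into committed; committed now {a=19, b=9, c=6, d=16}
Op 6: BEGIN: in_txn=True, pending={}
Op 7: UPDATE a=20 (pending; pending now {a=20})
Op 8: ROLLBACK: discarded pending ['a']; in_txn=False
Op 9: BEGIN: in_txn=True, pending={}
ROLLBACK at op 8 discards: ['a']

Answer: a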